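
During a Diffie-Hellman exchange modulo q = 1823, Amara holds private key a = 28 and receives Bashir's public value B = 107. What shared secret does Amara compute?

192

Shared key K = 107^28 mod 1823.
107^1 ≡ 107 (mod 1823)
107^2 = (107^1)^2 ≡ 107^2 = 11449 ≡ 511 (mod 1823)
107^4 = (107^2)^2 ≡ 511^2 = 261121 ≡ 432 (mod 1823)
107^8 = (107^4)^2 ≡ 432^2 = 186624 ≡ 678 (mod 1823)
107^16 = (107^8)^2 ≡ 678^2 = 459684 ≡ 288 (mod 1823)
107^28 = 107^16 · 107^8 · 107^4 ≡ 288 · 678 · 432 ≡ 192 (mod 1823).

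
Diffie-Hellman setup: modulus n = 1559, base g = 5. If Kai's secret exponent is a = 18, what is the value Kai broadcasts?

Public value = 5^18 (mod 1559).
5^1 ≡ 5 (mod 1559)
5^2 = (5^1)^2 ≡ 5^2 = 25 ≡ 25 (mod 1559)
5^4 = (5^2)^2 ≡ 25^2 = 625 ≡ 625 (mod 1559)
5^8 = (5^4)^2 ≡ 625^2 = 390625 ≡ 875 (mod 1559)
5^16 = (5^8)^2 ≡ 875^2 = 765625 ≡ 156 (mod 1559)
5^18 = 5^16 · 5^2 ≡ 156 · 25 ≡ 782 (mod 1559).

782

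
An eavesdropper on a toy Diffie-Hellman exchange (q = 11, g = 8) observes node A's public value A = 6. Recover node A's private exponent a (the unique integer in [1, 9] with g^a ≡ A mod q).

Try successive powers of 8 modulo 11:
8^1 ≡ 8
8^2 ≡ 9
8^3 ≡ 6
Found: a = 3.

3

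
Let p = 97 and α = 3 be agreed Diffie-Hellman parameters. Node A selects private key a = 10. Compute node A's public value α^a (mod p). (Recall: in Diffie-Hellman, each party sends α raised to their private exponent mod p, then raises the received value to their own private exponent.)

73

Public value = 3^10 (mod 97).
3^1 ≡ 3 (mod 97)
3^2 = (3^1)^2 ≡ 3^2 = 9 ≡ 9 (mod 97)
3^4 = (3^2)^2 ≡ 9^2 = 81 ≡ 81 (mod 97)
3^8 = (3^4)^2 ≡ 81^2 = 6561 ≡ 62 (mod 97)
3^10 = 3^8 · 3^2 ≡ 62 · 9 ≡ 73 (mod 97).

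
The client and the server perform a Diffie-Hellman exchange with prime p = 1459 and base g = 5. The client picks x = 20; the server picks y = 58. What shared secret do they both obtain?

1109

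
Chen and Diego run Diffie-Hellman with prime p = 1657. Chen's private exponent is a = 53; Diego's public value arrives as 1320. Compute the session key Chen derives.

Shared key K = 1320^53 mod 1657.
1320^1 ≡ 1320 (mod 1657)
1320^2 = (1320^1)^2 ≡ 1320^2 = 1742400 ≡ 893 (mod 1657)
1320^4 = (1320^2)^2 ≡ 893^2 = 797449 ≡ 432 (mod 1657)
1320^8 = (1320^4)^2 ≡ 432^2 = 186624 ≡ 1040 (mod 1657)
1320^16 = (1320^8)^2 ≡ 1040^2 = 1081600 ≡ 1236 (mod 1657)
1320^32 = (1320^16)^2 ≡ 1236^2 = 1527696 ≡ 1599 (mod 1657)
1320^53 = 1320^32 · 1320^16 · 1320^4 · 1320^1 ≡ 1599 · 1236 · 432 · 1320 ≡ 1350 (mod 1657).

1350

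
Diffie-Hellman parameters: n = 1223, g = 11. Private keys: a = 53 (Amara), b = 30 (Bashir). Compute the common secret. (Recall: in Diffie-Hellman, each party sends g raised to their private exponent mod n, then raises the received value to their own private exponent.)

155

Bashir sends B = g^b mod n = 11^30 mod 1223.
11^1 ≡ 11 (mod 1223)
11^2 = (11^1)^2 ≡ 11^2 = 121 ≡ 121 (mod 1223)
11^4 = (11^2)^2 ≡ 121^2 = 14641 ≡ 1188 (mod 1223)
11^8 = (11^4)^2 ≡ 1188^2 = 1411344 ≡ 2 (mod 1223)
11^16 = (11^8)^2 ≡ 2^2 = 4 ≡ 4 (mod 1223)
11^30 = 11^16 · 11^8 · 11^4 · 11^2 ≡ 4 · 2 · 1188 · 121 ≡ 364 (mod 1223).
So B = 364. Amara then computes K = B^a mod n = 364^53 mod 1223.
364^1 ≡ 364 (mod 1223)
364^2 = (364^1)^2 ≡ 364^2 = 132496 ≡ 412 (mod 1223)
364^4 = (364^2)^2 ≡ 412^2 = 169744 ≡ 970 (mod 1223)
364^8 = (364^4)^2 ≡ 970^2 = 940900 ≡ 413 (mod 1223)
364^16 = (364^8)^2 ≡ 413^2 = 170569 ≡ 572 (mod 1223)
364^32 = (364^16)^2 ≡ 572^2 = 327184 ≡ 643 (mod 1223)
364^53 = 364^32 · 364^16 · 364^4 · 364^1 ≡ 643 · 572 · 970 · 364 ≡ 155 (mod 1223).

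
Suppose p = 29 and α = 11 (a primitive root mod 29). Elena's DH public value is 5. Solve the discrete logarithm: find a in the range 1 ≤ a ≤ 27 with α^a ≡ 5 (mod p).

2

Try successive powers of 11 modulo 29:
11^1 ≡ 11
11^2 ≡ 5
Found: a = 2.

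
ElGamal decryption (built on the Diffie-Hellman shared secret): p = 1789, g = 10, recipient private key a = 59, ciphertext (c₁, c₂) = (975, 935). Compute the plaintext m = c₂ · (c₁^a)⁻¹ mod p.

1524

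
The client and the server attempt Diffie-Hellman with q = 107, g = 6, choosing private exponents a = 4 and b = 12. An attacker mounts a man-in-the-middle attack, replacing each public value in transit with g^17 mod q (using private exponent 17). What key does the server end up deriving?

81

The server receives an attacker's public value M = 6^17 mod 107 instead of the honest one.
6^1 ≡ 6 (mod 107)
6^2 = (6^1)^2 ≡ 6^2 = 36 ≡ 36 (mod 107)
6^4 = (6^2)^2 ≡ 36^2 = 1296 ≡ 12 (mod 107)
6^8 = (6^4)^2 ≡ 12^2 = 144 ≡ 37 (mod 107)
6^16 = (6^8)^2 ≡ 37^2 = 1369 ≡ 85 (mod 107)
6^17 = 6^16 · 6^1 ≡ 85 · 6 ≡ 82 (mod 107).
So M = 82. The server computes K = M^12 mod 107.
82^1 ≡ 82 (mod 107)
82^2 = (82^1)^2 ≡ 82^2 = 6724 ≡ 90 (mod 107)
82^4 = (82^2)^2 ≡ 90^2 = 8100 ≡ 75 (mod 107)
82^8 = (82^4)^2 ≡ 75^2 = 5625 ≡ 61 (mod 107)
82^12 = 82^8 · 82^4 ≡ 61 · 75 ≡ 81 (mod 107).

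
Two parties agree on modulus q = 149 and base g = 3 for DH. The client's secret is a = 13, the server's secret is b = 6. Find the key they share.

The client sends A = g^a mod q = 3^13 mod 149.
3^1 ≡ 3 (mod 149)
3^2 = (3^1)^2 ≡ 3^2 = 9 ≡ 9 (mod 149)
3^4 = (3^2)^2 ≡ 9^2 = 81 ≡ 81 (mod 149)
3^8 = (3^4)^2 ≡ 81^2 = 6561 ≡ 5 (mod 149)
3^13 = 3^8 · 3^4 · 3^1 ≡ 5 · 81 · 3 ≡ 23 (mod 149).
So A = 23. The server then computes K = A^b mod q = 23^6 mod 149.
23^1 ≡ 23 (mod 149)
23^2 = (23^1)^2 ≡ 23^2 = 529 ≡ 82 (mod 149)
23^4 = (23^2)^2 ≡ 82^2 = 6724 ≡ 19 (mod 149)
23^6 = 23^4 · 23^2 ≡ 19 · 82 ≡ 68 (mod 149).

68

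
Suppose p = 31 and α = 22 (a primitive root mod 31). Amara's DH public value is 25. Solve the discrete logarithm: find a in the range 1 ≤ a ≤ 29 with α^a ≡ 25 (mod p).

Try successive powers of 22 modulo 31:
22^1 ≡ 22
22^2 ≡ 19
22^3 ≡ 15
22^4 ≡ 20
22^5 ≡ 6
22^6 ≡ 8
22^7 ≡ 21
22^8 ≡ 28
22^9 ≡ 27
22^10 ≡ 5
22^11 ≡ 17
22^12 ≡ 2
22^13 ≡ 13
22^14 ≡ 7
22^15 ≡ 30
22^16 ≡ 9
22^17 ≡ 12
22^18 ≡ 16
22^19 ≡ 11
22^20 ≡ 25
Found: a = 20.

20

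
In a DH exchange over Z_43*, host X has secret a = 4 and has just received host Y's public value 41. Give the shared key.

Shared key K = 41^4 mod 43.
41^1 ≡ 41 (mod 43)
41^2 = (41^1)^2 ≡ 41^2 = 1681 ≡ 4 (mod 43)
41^4 = (41^2)^2 ≡ 4^2 = 16 ≡ 16 (mod 43)

16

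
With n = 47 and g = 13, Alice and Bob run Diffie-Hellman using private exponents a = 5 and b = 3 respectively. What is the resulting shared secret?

33

Bob sends B = g^b mod n = 13^3 mod 47.
13^1 ≡ 13 (mod 47)
13^2 = (13^1)^2 ≡ 13^2 = 169 ≡ 28 (mod 47)
13^3 = 13^2 · 13^1 ≡ 28 · 13 ≡ 35 (mod 47).
So B = 35. Alice then computes K = B^a mod n = 35^5 mod 47.
35^1 ≡ 35 (mod 47)
35^2 = (35^1)^2 ≡ 35^2 = 1225 ≡ 3 (mod 47)
35^4 = (35^2)^2 ≡ 3^2 = 9 ≡ 9 (mod 47)
35^5 = 35^4 · 35^1 ≡ 9 · 35 ≡ 33 (mod 47).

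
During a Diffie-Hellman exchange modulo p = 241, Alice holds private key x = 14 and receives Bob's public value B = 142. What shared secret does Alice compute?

67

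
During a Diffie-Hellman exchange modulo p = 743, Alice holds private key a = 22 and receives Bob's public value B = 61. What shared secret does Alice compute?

558

Shared key K = 61^22 mod 743.
61^1 ≡ 61 (mod 743)
61^2 = (61^1)^2 ≡ 61^2 = 3721 ≡ 6 (mod 743)
61^4 = (61^2)^2 ≡ 6^2 = 36 ≡ 36 (mod 743)
61^8 = (61^4)^2 ≡ 36^2 = 1296 ≡ 553 (mod 743)
61^16 = (61^8)^2 ≡ 553^2 = 305809 ≡ 436 (mod 743)
61^22 = 61^16 · 61^4 · 61^2 ≡ 436 · 36 · 6 ≡ 558 (mod 743).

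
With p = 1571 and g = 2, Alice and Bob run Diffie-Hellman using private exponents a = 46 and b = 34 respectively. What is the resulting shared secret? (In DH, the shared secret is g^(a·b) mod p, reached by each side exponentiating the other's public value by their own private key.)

1301

Alice sends A = g^a mod p = 2^46 mod 1571.
2^1 ≡ 2 (mod 1571)
2^2 = (2^1)^2 ≡ 2^2 = 4 ≡ 4 (mod 1571)
2^4 = (2^2)^2 ≡ 4^2 = 16 ≡ 16 (mod 1571)
2^8 = (2^4)^2 ≡ 16^2 = 256 ≡ 256 (mod 1571)
2^16 = (2^8)^2 ≡ 256^2 = 65536 ≡ 1125 (mod 1571)
2^32 = (2^16)^2 ≡ 1125^2 = 1265625 ≡ 970 (mod 1571)
2^46 = 2^32 · 2^8 · 2^4 · 2^2 ≡ 970 · 256 · 16 · 4 ≡ 244 (mod 1571).
So A = 244. Bob then computes K = A^b mod p = 244^34 mod 1571.
244^1 ≡ 244 (mod 1571)
244^2 = (244^1)^2 ≡ 244^2 = 59536 ≡ 1409 (mod 1571)
244^4 = (244^2)^2 ≡ 1409^2 = 1985281 ≡ 1108 (mod 1571)
244^8 = (244^4)^2 ≡ 1108^2 = 1227664 ≡ 713 (mod 1571)
244^16 = (244^8)^2 ≡ 713^2 = 508369 ≡ 936 (mod 1571)
244^32 = (244^16)^2 ≡ 936^2 = 876096 ≡ 1049 (mod 1571)
244^34 = 244^32 · 244^2 ≡ 1049 · 1409 ≡ 1301 (mod 1571).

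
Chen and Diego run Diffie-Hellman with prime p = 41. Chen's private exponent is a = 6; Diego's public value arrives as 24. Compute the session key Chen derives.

Shared key K = 24^6 mod 41.
24^1 ≡ 24 (mod 41)
24^2 = (24^1)^2 ≡ 24^2 = 576 ≡ 2 (mod 41)
24^4 = (24^2)^2 ≡ 2^2 = 4 ≡ 4 (mod 41)
24^6 = 24^4 · 24^2 ≡ 4 · 2 ≡ 8 (mod 41).

8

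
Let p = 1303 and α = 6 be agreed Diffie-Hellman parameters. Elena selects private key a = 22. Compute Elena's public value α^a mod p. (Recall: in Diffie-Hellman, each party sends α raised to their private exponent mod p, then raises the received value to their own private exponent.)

843

Public value = 6^22 mod 1303.
6^1 ≡ 6 (mod 1303)
6^2 = (6^1)^2 ≡ 6^2 = 36 ≡ 36 (mod 1303)
6^4 = (6^2)^2 ≡ 36^2 = 1296 ≡ 1296 (mod 1303)
6^8 = (6^4)^2 ≡ 1296^2 = 1679616 ≡ 49 (mod 1303)
6^16 = (6^8)^2 ≡ 49^2 = 2401 ≡ 1098 (mod 1303)
6^22 = 6^16 · 6^4 · 6^2 ≡ 1098 · 1296 · 36 ≡ 843 (mod 1303).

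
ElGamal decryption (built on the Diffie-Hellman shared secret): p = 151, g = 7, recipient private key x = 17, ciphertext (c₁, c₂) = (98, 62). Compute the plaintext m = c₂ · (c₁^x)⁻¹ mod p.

76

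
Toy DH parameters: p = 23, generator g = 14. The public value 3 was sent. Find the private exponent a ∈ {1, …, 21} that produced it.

Try successive powers of 14 modulo 23:
14^1 ≡ 14
14^2 ≡ 12
14^3 ≡ 7
14^4 ≡ 6
14^5 ≡ 15
14^6 ≡ 3
Found: a = 6.

6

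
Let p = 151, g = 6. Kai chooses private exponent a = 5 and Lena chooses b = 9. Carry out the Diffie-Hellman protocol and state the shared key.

87

Kai sends A = g^a mod p = 6^5 mod 151.
6^1 ≡ 6 (mod 151)
6^2 = (6^1)^2 ≡ 6^2 = 36 ≡ 36 (mod 151)
6^4 = (6^2)^2 ≡ 36^2 = 1296 ≡ 88 (mod 151)
6^5 = 6^4 · 6^1 ≡ 88 · 6 ≡ 75 (mod 151).
So A = 75. Lena then computes K = A^b mod p = 75^9 mod 151.
75^1 ≡ 75 (mod 151)
75^2 = (75^1)^2 ≡ 75^2 = 5625 ≡ 38 (mod 151)
75^4 = (75^2)^2 ≡ 38^2 = 1444 ≡ 85 (mod 151)
75^8 = (75^4)^2 ≡ 85^2 = 7225 ≡ 128 (mod 151)
75^9 = 75^8 · 75^1 ≡ 128 · 75 ≡ 87 (mod 151).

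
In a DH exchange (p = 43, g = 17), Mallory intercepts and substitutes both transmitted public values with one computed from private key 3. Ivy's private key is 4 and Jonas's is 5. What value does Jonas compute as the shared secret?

16

Jonas receives Mallory's public value M = 17^3 mod 43 instead of the honest one.
17^1 ≡ 17 (mod 43)
17^2 = (17^1)^2 ≡ 17^2 = 289 ≡ 31 (mod 43)
17^3 = 17^2 · 17^1 ≡ 31 · 17 ≡ 11 (mod 43).
So M = 11. Jonas computes K = M^5 mod 43.
11^1 ≡ 11 (mod 43)
11^2 = (11^1)^2 ≡ 11^2 = 121 ≡ 35 (mod 43)
11^4 = (11^2)^2 ≡ 35^2 = 1225 ≡ 21 (mod 43)
11^5 = 11^4 · 11^1 ≡ 21 · 11 ≡ 16 (mod 43).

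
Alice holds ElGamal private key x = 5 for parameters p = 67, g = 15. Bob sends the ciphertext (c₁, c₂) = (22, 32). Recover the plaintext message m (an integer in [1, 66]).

Shared mask s = c₁^x mod p = 22^5 mod 67.
22^1 ≡ 22 (mod 67)
22^2 = (22^1)^2 ≡ 22^2 = 484 ≡ 15 (mod 67)
22^4 = (22^2)^2 ≡ 15^2 = 225 ≡ 24 (mod 67)
22^5 = 22^4 · 22^1 ≡ 24 · 22 ≡ 59 (mod 67).
So s = 59; s⁻¹ ≡ 25 (mod 67).
m = c₂ · s⁻¹ mod 67 = 32 · 25 mod 67 = 63.

63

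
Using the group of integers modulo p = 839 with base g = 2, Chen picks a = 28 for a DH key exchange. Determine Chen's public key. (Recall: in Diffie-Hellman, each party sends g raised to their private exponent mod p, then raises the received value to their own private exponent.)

Public value = 2^28 (mod 839).
2^1 ≡ 2 (mod 839)
2^2 = (2^1)^2 ≡ 2^2 = 4 ≡ 4 (mod 839)
2^4 = (2^2)^2 ≡ 4^2 = 16 ≡ 16 (mod 839)
2^8 = (2^4)^2 ≡ 16^2 = 256 ≡ 256 (mod 839)
2^16 = (2^8)^2 ≡ 256^2 = 65536 ≡ 94 (mod 839)
2^28 = 2^16 · 2^8 · 2^4 ≡ 94 · 256 · 16 ≡ 762 (mod 839).

762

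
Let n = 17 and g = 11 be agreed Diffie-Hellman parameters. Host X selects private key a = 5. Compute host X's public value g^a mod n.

10

Public value = 11^5 mod 17.
11^1 ≡ 11 (mod 17)
11^2 = (11^1)^2 ≡ 11^2 = 121 ≡ 2 (mod 17)
11^4 = (11^2)^2 ≡ 2^2 = 4 ≡ 4 (mod 17)
11^5 = 11^4 · 11^1 ≡ 4 · 11 ≡ 10 (mod 17).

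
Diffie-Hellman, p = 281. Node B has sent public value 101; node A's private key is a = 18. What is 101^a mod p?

35

Shared key K = 101^18 mod 281.
101^1 ≡ 101 (mod 281)
101^2 = (101^1)^2 ≡ 101^2 = 10201 ≡ 85 (mod 281)
101^4 = (101^2)^2 ≡ 85^2 = 7225 ≡ 200 (mod 281)
101^8 = (101^4)^2 ≡ 200^2 = 40000 ≡ 98 (mod 281)
101^16 = (101^8)^2 ≡ 98^2 = 9604 ≡ 50 (mod 281)
101^18 = 101^16 · 101^2 ≡ 50 · 85 ≡ 35 (mod 281).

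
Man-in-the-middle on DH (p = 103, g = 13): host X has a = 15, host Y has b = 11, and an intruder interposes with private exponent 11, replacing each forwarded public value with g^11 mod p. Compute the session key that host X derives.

14

Host X receives an intruder's public value M = 13^11 mod 103 instead of the honest one.
13^1 ≡ 13 (mod 103)
13^2 = (13^1)^2 ≡ 13^2 = 169 ≡ 66 (mod 103)
13^4 = (13^2)^2 ≡ 66^2 = 4356 ≡ 30 (mod 103)
13^8 = (13^4)^2 ≡ 30^2 = 900 ≡ 76 (mod 103)
13^11 = 13^8 · 13^2 · 13^1 ≡ 76 · 66 · 13 ≡ 9 (mod 103).
So M = 9. Host X computes K = M^15 mod 103.
9^1 ≡ 9 (mod 103)
9^2 = (9^1)^2 ≡ 9^2 = 81 ≡ 81 (mod 103)
9^4 = (9^2)^2 ≡ 81^2 = 6561 ≡ 72 (mod 103)
9^8 = (9^4)^2 ≡ 72^2 = 5184 ≡ 34 (mod 103)
9^15 = 9^8 · 9^4 · 9^2 · 9^1 ≡ 34 · 72 · 81 · 9 ≡ 14 (mod 103).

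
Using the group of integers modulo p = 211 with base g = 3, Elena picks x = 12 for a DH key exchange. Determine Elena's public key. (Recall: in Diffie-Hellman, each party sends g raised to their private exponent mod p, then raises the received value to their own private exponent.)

143

Public value = 3^12 mod 211.
3^1 ≡ 3 (mod 211)
3^2 = (3^1)^2 ≡ 3^2 = 9 ≡ 9 (mod 211)
3^4 = (3^2)^2 ≡ 9^2 = 81 ≡ 81 (mod 211)
3^8 = (3^4)^2 ≡ 81^2 = 6561 ≡ 20 (mod 211)
3^12 = 3^8 · 3^4 ≡ 20 · 81 ≡ 143 (mod 211).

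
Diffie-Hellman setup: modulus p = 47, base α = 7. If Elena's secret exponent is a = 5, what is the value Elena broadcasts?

Public value = 7^5 (mod 47).
7^1 ≡ 7 (mod 47)
7^2 = (7^1)^2 ≡ 7^2 = 49 ≡ 2 (mod 47)
7^4 = (7^2)^2 ≡ 2^2 = 4 ≡ 4 (mod 47)
7^5 = 7^4 · 7^1 ≡ 4 · 7 ≡ 28 (mod 47).

28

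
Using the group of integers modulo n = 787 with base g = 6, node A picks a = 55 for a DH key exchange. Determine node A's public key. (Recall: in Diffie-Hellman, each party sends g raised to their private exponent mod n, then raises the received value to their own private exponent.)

Public value = 6^55 mod 787.
6^1 ≡ 6 (mod 787)
6^2 = (6^1)^2 ≡ 6^2 = 36 ≡ 36 (mod 787)
6^4 = (6^2)^2 ≡ 36^2 = 1296 ≡ 509 (mod 787)
6^8 = (6^4)^2 ≡ 509^2 = 259081 ≡ 158 (mod 787)
6^16 = (6^8)^2 ≡ 158^2 = 24964 ≡ 567 (mod 787)
6^32 = (6^16)^2 ≡ 567^2 = 321489 ≡ 393 (mod 787)
6^55 = 6^32 · 6^16 · 6^4 · 6^2 · 6^1 ≡ 393 · 567 · 509 · 36 · 6 ≡ 11 (mod 787).

11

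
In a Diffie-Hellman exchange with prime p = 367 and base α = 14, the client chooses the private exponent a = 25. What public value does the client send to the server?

Public value = 14^25 mod 367.
14^1 ≡ 14 (mod 367)
14^2 = (14^1)^2 ≡ 14^2 = 196 ≡ 196 (mod 367)
14^4 = (14^2)^2 ≡ 196^2 = 38416 ≡ 248 (mod 367)
14^8 = (14^4)^2 ≡ 248^2 = 61504 ≡ 215 (mod 367)
14^16 = (14^8)^2 ≡ 215^2 = 46225 ≡ 350 (mod 367)
14^25 = 14^16 · 14^8 · 14^1 ≡ 350 · 215 · 14 ≡ 210 (mod 367).

210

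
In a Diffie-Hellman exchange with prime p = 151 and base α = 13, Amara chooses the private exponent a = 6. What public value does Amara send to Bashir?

94

Public value = 13^6 (mod 151).
13^1 ≡ 13 (mod 151)
13^2 = (13^1)^2 ≡ 13^2 = 169 ≡ 18 (mod 151)
13^4 = (13^2)^2 ≡ 18^2 = 324 ≡ 22 (mod 151)
13^6 = 13^4 · 13^2 ≡ 22 · 18 ≡ 94 (mod 151).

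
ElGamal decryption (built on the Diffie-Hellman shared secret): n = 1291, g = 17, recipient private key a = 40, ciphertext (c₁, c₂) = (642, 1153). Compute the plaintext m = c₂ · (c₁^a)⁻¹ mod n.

324

Shared mask s = c₁^a mod n = 642^40 mod 1291.
642^1 ≡ 642 (mod 1291)
642^2 = (642^1)^2 ≡ 642^2 = 412164 ≡ 335 (mod 1291)
642^4 = (642^2)^2 ≡ 335^2 = 112225 ≡ 1199 (mod 1291)
642^8 = (642^4)^2 ≡ 1199^2 = 1437601 ≡ 718 (mod 1291)
642^16 = (642^8)^2 ≡ 718^2 = 515524 ≡ 415 (mod 1291)
642^32 = (642^16)^2 ≡ 415^2 = 172225 ≡ 522 (mod 1291)
642^40 = 642^32 · 642^8 ≡ 522 · 718 ≡ 406 (mod 1291).
So s = 406; s⁻¹ ≡ 1008 (mod 1291).
m = c₂ · s⁻¹ mod 1291 = 1153 · 1008 mod 1291 = 324.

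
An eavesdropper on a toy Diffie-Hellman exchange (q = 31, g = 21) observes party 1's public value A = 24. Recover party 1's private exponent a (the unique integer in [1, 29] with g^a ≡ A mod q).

Try successive powers of 21 modulo 31:
21^1 ≡ 21
21^2 ≡ 7
21^3 ≡ 23
21^4 ≡ 18
21^5 ≡ 6
21^6 ≡ 2
21^7 ≡ 11
21^8 ≡ 14
21^9 ≡ 15
21^10 ≡ 5
21^11 ≡ 12
21^12 ≡ 4
21^13 ≡ 22
21^14 ≡ 28
21^15 ≡ 30
21^16 ≡ 10
21^17 ≡ 24
Found: a = 17.

17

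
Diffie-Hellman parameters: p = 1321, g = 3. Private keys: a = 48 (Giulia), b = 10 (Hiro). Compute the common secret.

58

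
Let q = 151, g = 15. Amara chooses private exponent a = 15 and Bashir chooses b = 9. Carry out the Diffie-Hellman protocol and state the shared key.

92

Bashir sends B = g^b mod q = 15^9 mod 151.
15^1 ≡ 15 (mod 151)
15^2 = (15^1)^2 ≡ 15^2 = 225 ≡ 74 (mod 151)
15^4 = (15^2)^2 ≡ 74^2 = 5476 ≡ 40 (mod 151)
15^8 = (15^4)^2 ≡ 40^2 = 1600 ≡ 90 (mod 151)
15^9 = 15^8 · 15^1 ≡ 90 · 15 ≡ 142 (mod 151).
So B = 142. Amara then computes K = B^a mod q = 142^15 mod 151.
142^1 ≡ 142 (mod 151)
142^2 = (142^1)^2 ≡ 142^2 = 20164 ≡ 81 (mod 151)
142^4 = (142^2)^2 ≡ 81^2 = 6561 ≡ 68 (mod 151)
142^8 = (142^4)^2 ≡ 68^2 = 4624 ≡ 94 (mod 151)
142^15 = 142^8 · 142^4 · 142^2 · 142^1 ≡ 94 · 68 · 81 · 142 ≡ 92 (mod 151).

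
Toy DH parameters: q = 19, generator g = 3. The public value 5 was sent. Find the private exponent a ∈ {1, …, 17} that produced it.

4

Try successive powers of 3 modulo 19:
3^1 ≡ 3
3^2 ≡ 9
3^3 ≡ 8
3^4 ≡ 5
Found: a = 4.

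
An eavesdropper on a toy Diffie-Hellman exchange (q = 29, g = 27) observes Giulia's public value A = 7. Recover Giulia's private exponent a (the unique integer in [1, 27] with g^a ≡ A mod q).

Try successive powers of 27 modulo 29:
27^1 ≡ 27
27^2 ≡ 4
27^3 ≡ 21
27^4 ≡ 16
27^5 ≡ 26
27^6 ≡ 6
27^7 ≡ 17
27^8 ≡ 24
27^9 ≡ 10
27^10 ≡ 9
27^11 ≡ 11
27^12 ≡ 7
Found: a = 12.

12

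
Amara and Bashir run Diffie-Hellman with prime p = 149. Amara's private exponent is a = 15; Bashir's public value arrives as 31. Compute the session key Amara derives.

104

Shared key K = 31^15 mod 149.
31^1 ≡ 31 (mod 149)
31^2 = (31^1)^2 ≡ 31^2 = 961 ≡ 67 (mod 149)
31^4 = (31^2)^2 ≡ 67^2 = 4489 ≡ 19 (mod 149)
31^8 = (31^4)^2 ≡ 19^2 = 361 ≡ 63 (mod 149)
31^15 = 31^8 · 31^4 · 31^2 · 31^1 ≡ 63 · 19 · 67 · 31 ≡ 104 (mod 149).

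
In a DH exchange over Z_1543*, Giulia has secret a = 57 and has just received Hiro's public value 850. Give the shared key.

60

Shared key K = 850^57 mod 1543.
850^1 ≡ 850 (mod 1543)
850^2 = (850^1)^2 ≡ 850^2 = 722500 ≡ 376 (mod 1543)
850^4 = (850^2)^2 ≡ 376^2 = 141376 ≡ 963 (mod 1543)
850^8 = (850^4)^2 ≡ 963^2 = 927369 ≡ 26 (mod 1543)
850^16 = (850^8)^2 ≡ 26^2 = 676 ≡ 676 (mod 1543)
850^32 = (850^16)^2 ≡ 676^2 = 456976 ≡ 248 (mod 1543)
850^57 = 850^32 · 850^16 · 850^8 · 850^1 ≡ 248 · 676 · 26 · 850 ≡ 60 (mod 1543).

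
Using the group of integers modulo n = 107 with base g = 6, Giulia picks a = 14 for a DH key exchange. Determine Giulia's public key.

41

Public value = 6^14 mod 107.
6^1 ≡ 6 (mod 107)
6^2 = (6^1)^2 ≡ 6^2 = 36 ≡ 36 (mod 107)
6^4 = (6^2)^2 ≡ 36^2 = 1296 ≡ 12 (mod 107)
6^8 = (6^4)^2 ≡ 12^2 = 144 ≡ 37 (mod 107)
6^14 = 6^8 · 6^4 · 6^2 ≡ 37 · 12 · 36 ≡ 41 (mod 107).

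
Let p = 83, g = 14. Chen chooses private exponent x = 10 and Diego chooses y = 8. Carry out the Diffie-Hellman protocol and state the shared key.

36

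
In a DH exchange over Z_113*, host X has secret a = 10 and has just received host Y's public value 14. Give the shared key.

85

Shared key K = 14^10 mod 113.
14^1 ≡ 14 (mod 113)
14^2 = (14^1)^2 ≡ 14^2 = 196 ≡ 83 (mod 113)
14^4 = (14^2)^2 ≡ 83^2 = 6889 ≡ 109 (mod 113)
14^8 = (14^4)^2 ≡ 109^2 = 11881 ≡ 16 (mod 113)
14^10 = 14^8 · 14^2 ≡ 16 · 83 ≡ 85 (mod 113).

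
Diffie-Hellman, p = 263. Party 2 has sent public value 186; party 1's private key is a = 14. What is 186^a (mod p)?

Shared key K = 186^14 mod 263.
186^1 ≡ 186 (mod 263)
186^2 = (186^1)^2 ≡ 186^2 = 34596 ≡ 143 (mod 263)
186^4 = (186^2)^2 ≡ 143^2 = 20449 ≡ 198 (mod 263)
186^8 = (186^4)^2 ≡ 198^2 = 39204 ≡ 17 (mod 263)
186^14 = 186^8 · 186^4 · 186^2 ≡ 17 · 198 · 143 ≡ 48 (mod 263).

48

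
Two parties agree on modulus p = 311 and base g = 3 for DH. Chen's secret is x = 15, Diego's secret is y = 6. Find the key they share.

105

Chen sends A = g^x mod p = 3^15 mod 311.
3^1 ≡ 3 (mod 311)
3^2 = (3^1)^2 ≡ 3^2 = 9 ≡ 9 (mod 311)
3^4 = (3^2)^2 ≡ 9^2 = 81 ≡ 81 (mod 311)
3^8 = (3^4)^2 ≡ 81^2 = 6561 ≡ 30 (mod 311)
3^15 = 3^8 · 3^4 · 3^2 · 3^1 ≡ 30 · 81 · 9 · 3 ≡ 300 (mod 311).
So A = 300. Diego then computes K = A^y mod p = 300^6 mod 311.
300^1 ≡ 300 (mod 311)
300^2 = (300^1)^2 ≡ 300^2 = 90000 ≡ 121 (mod 311)
300^4 = (300^2)^2 ≡ 121^2 = 14641 ≡ 24 (mod 311)
300^6 = 300^4 · 300^2 ≡ 24 · 121 ≡ 105 (mod 311).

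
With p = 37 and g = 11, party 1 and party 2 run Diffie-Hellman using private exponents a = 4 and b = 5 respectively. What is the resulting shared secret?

10

Party 2 sends B = g^b mod p = 11^5 mod 37.
11^1 ≡ 11 (mod 37)
11^2 = (11^1)^2 ≡ 11^2 = 121 ≡ 10 (mod 37)
11^4 = (11^2)^2 ≡ 10^2 = 100 ≡ 26 (mod 37)
11^5 = 11^4 · 11^1 ≡ 26 · 11 ≡ 27 (mod 37).
So B = 27. Party 1 then computes K = B^a mod p = 27^4 mod 37.
27^1 ≡ 27 (mod 37)
27^2 = (27^1)^2 ≡ 27^2 = 729 ≡ 26 (mod 37)
27^4 = (27^2)^2 ≡ 26^2 = 676 ≡ 10 (mod 37)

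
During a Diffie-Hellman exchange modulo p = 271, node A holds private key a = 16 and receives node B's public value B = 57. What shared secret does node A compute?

57

Shared key K = 57^16 mod 271.
57^1 ≡ 57 (mod 271)
57^2 = (57^1)^2 ≡ 57^2 = 3249 ≡ 268 (mod 271)
57^4 = (57^2)^2 ≡ 268^2 = 71824 ≡ 9 (mod 271)
57^8 = (57^4)^2 ≡ 9^2 = 81 ≡ 81 (mod 271)
57^16 = (57^8)^2 ≡ 81^2 = 6561 ≡ 57 (mod 271)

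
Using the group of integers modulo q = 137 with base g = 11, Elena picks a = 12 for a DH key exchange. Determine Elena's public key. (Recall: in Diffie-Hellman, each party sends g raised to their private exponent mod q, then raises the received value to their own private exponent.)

59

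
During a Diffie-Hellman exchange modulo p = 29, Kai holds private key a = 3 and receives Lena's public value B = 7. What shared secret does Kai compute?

24

Shared key K = 7^3 mod 29.
7^1 ≡ 7 (mod 29)
7^2 = (7^1)^2 ≡ 7^2 = 49 ≡ 20 (mod 29)
7^3 = 7^2 · 7^1 ≡ 20 · 7 ≡ 24 (mod 29).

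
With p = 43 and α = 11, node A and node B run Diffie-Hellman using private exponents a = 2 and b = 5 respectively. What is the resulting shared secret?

Node A sends A = α^a mod p = 11^2 mod 43.
11^1 ≡ 11 (mod 43)
11^2 = (11^1)^2 ≡ 11^2 = 121 ≡ 35 (mod 43)
So A = 35. Node B then computes K = A^b mod p = 35^5 mod 43.
35^1 ≡ 35 (mod 43)
35^2 = (35^1)^2 ≡ 35^2 = 1225 ≡ 21 (mod 43)
35^4 = (35^2)^2 ≡ 21^2 = 441 ≡ 11 (mod 43)
35^5 = 35^4 · 35^1 ≡ 11 · 35 ≡ 41 (mod 43).

41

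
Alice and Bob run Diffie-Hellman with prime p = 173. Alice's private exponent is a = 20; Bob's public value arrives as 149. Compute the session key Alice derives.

Shared key K = 149^20 mod 173.
149^1 ≡ 149 (mod 173)
149^2 = (149^1)^2 ≡ 149^2 = 22201 ≡ 57 (mod 173)
149^4 = (149^2)^2 ≡ 57^2 = 3249 ≡ 135 (mod 173)
149^8 = (149^4)^2 ≡ 135^2 = 18225 ≡ 60 (mod 173)
149^16 = (149^8)^2 ≡ 60^2 = 3600 ≡ 140 (mod 173)
149^20 = 149^16 · 149^4 ≡ 140 · 135 ≡ 43 (mod 173).

43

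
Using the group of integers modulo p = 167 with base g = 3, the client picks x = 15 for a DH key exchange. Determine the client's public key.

Public value = 3^15 (mod 167).
3^1 ≡ 3 (mod 167)
3^2 = (3^1)^2 ≡ 3^2 = 9 ≡ 9 (mod 167)
3^4 = (3^2)^2 ≡ 9^2 = 81 ≡ 81 (mod 167)
3^8 = (3^4)^2 ≡ 81^2 = 6561 ≡ 48 (mod 167)
3^15 = 3^8 · 3^4 · 3^2 · 3^1 ≡ 48 · 81 · 9 · 3 ≡ 100 (mod 167).

100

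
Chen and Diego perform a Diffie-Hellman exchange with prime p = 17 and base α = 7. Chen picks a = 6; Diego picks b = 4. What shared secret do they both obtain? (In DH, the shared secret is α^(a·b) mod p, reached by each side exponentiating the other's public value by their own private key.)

Diego sends B = α^b mod p = 7^4 mod 17.
7^1 ≡ 7 (mod 17)
7^2 = (7^1)^2 ≡ 7^2 = 49 ≡ 15 (mod 17)
7^4 = (7^2)^2 ≡ 15^2 = 225 ≡ 4 (mod 17)
So B = 4. Chen then computes K = B^a mod p = 4^6 mod 17.
4^1 ≡ 4 (mod 17)
4^2 = (4^1)^2 ≡ 4^2 = 16 ≡ 16 (mod 17)
4^4 = (4^2)^2 ≡ 16^2 = 256 ≡ 1 (mod 17)
4^6 = 4^4 · 4^2 ≡ 1 · 16 ≡ 16 (mod 17).

16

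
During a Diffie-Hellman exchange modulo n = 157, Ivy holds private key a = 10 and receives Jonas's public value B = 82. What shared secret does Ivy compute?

Shared key K = 82^10 mod 157.
82^1 ≡ 82 (mod 157)
82^2 = (82^1)^2 ≡ 82^2 = 6724 ≡ 130 (mod 157)
82^4 = (82^2)^2 ≡ 130^2 = 16900 ≡ 101 (mod 157)
82^8 = (82^4)^2 ≡ 101^2 = 10201 ≡ 153 (mod 157)
82^10 = 82^8 · 82^2 ≡ 153 · 130 ≡ 108 (mod 157).

108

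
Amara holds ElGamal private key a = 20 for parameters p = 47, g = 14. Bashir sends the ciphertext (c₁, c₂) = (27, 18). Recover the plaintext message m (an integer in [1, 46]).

8

Shared mask s = c₁^a mod p = 27^20 mod 47.
27^1 ≡ 27 (mod 47)
27^2 = (27^1)^2 ≡ 27^2 = 729 ≡ 24 (mod 47)
27^4 = (27^2)^2 ≡ 24^2 = 576 ≡ 12 (mod 47)
27^8 = (27^4)^2 ≡ 12^2 = 144 ≡ 3 (mod 47)
27^16 = (27^8)^2 ≡ 3^2 = 9 ≡ 9 (mod 47)
27^20 = 27^16 · 27^4 ≡ 9 · 12 ≡ 14 (mod 47).
So s = 14; s⁻¹ ≡ 37 (mod 47).
m = c₂ · s⁻¹ mod 47 = 18 · 37 mod 47 = 8.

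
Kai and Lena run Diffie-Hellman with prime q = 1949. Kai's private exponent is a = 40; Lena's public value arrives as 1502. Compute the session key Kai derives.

420

Shared key K = 1502^40 mod 1949.
1502^1 ≡ 1502 (mod 1949)
1502^2 = (1502^1)^2 ≡ 1502^2 = 2256004 ≡ 1011 (mod 1949)
1502^4 = (1502^2)^2 ≡ 1011^2 = 1022121 ≡ 845 (mod 1949)
1502^8 = (1502^4)^2 ≡ 845^2 = 714025 ≡ 691 (mod 1949)
1502^16 = (1502^8)^2 ≡ 691^2 = 477481 ≡ 1925 (mod 1949)
1502^32 = (1502^16)^2 ≡ 1925^2 = 3705625 ≡ 576 (mod 1949)
1502^40 = 1502^32 · 1502^8 ≡ 576 · 691 ≡ 420 (mod 1949).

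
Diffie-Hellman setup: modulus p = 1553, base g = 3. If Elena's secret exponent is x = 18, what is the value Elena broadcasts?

1344

Public value = 3^18 mod 1553.
3^1 ≡ 3 (mod 1553)
3^2 = (3^1)^2 ≡ 3^2 = 9 ≡ 9 (mod 1553)
3^4 = (3^2)^2 ≡ 9^2 = 81 ≡ 81 (mod 1553)
3^8 = (3^4)^2 ≡ 81^2 = 6561 ≡ 349 (mod 1553)
3^16 = (3^8)^2 ≡ 349^2 = 121801 ≡ 667 (mod 1553)
3^18 = 3^16 · 3^2 ≡ 667 · 9 ≡ 1344 (mod 1553).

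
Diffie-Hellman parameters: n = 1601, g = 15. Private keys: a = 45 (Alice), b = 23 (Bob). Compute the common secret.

Bob sends B = g^b mod n = 15^23 mod 1601.
15^1 ≡ 15 (mod 1601)
15^2 = (15^1)^2 ≡ 15^2 = 225 ≡ 225 (mod 1601)
15^4 = (15^2)^2 ≡ 225^2 = 50625 ≡ 994 (mod 1601)
15^8 = (15^4)^2 ≡ 994^2 = 988036 ≡ 219 (mod 1601)
15^16 = (15^8)^2 ≡ 219^2 = 47961 ≡ 1532 (mod 1601)
15^23 = 15^16 · 15^4 · 15^2 · 15^1 ≡ 1532 · 994 · 225 · 15 ≡ 1234 (mod 1601).
So B = 1234. Alice then computes K = B^a mod n = 1234^45 mod 1601.
1234^1 ≡ 1234 (mod 1601)
1234^2 = (1234^1)^2 ≡ 1234^2 = 1522756 ≡ 205 (mod 1601)
1234^4 = (1234^2)^2 ≡ 205^2 = 42025 ≡ 399 (mod 1601)
1234^8 = (1234^4)^2 ≡ 399^2 = 159201 ≡ 702 (mod 1601)
1234^16 = (1234^8)^2 ≡ 702^2 = 492804 ≡ 1297 (mod 1601)
1234^32 = (1234^16)^2 ≡ 1297^2 = 1682209 ≡ 1159 (mod 1601)
1234^45 = 1234^32 · 1234^8 · 1234^4 · 1234^1 ≡ 1159 · 702 · 399 · 1234 ≡ 524 (mod 1601).

524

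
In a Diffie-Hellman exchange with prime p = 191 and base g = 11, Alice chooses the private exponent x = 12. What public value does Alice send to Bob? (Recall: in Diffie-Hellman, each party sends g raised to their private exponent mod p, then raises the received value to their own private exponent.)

150

Public value = 11^12 (mod 191).
11^1 ≡ 11 (mod 191)
11^2 = (11^1)^2 ≡ 11^2 = 121 ≡ 121 (mod 191)
11^4 = (11^2)^2 ≡ 121^2 = 14641 ≡ 125 (mod 191)
11^8 = (11^4)^2 ≡ 125^2 = 15625 ≡ 154 (mod 191)
11^12 = 11^8 · 11^4 ≡ 154 · 125 ≡ 150 (mod 191).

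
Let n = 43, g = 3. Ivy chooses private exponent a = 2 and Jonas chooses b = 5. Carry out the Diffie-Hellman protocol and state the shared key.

10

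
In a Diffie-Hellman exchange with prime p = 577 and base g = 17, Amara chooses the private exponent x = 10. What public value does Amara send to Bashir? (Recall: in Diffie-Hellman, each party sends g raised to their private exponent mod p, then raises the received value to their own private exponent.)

Public value = 17^10 (mod 577).
17^1 ≡ 17 (mod 577)
17^2 = (17^1)^2 ≡ 17^2 = 289 ≡ 289 (mod 577)
17^4 = (17^2)^2 ≡ 289^2 = 83521 ≡ 433 (mod 577)
17^8 = (17^4)^2 ≡ 433^2 = 187489 ≡ 541 (mod 577)
17^10 = 17^8 · 17^2 ≡ 541 · 289 ≡ 559 (mod 577).

559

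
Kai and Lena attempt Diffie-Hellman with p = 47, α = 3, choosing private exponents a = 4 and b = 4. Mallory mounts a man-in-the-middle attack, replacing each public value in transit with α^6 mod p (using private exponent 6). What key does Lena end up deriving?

3

Lena receives Mallory's public value M = 3^6 mod 47 instead of the honest one.
3^1 ≡ 3 (mod 47)
3^2 = (3^1)^2 ≡ 3^2 = 9 ≡ 9 (mod 47)
3^4 = (3^2)^2 ≡ 9^2 = 81 ≡ 34 (mod 47)
3^6 = 3^4 · 3^2 ≡ 34 · 9 ≡ 24 (mod 47).
So M = 24. Lena computes K = M^4 mod 47.
24^1 ≡ 24 (mod 47)
24^2 = (24^1)^2 ≡ 24^2 = 576 ≡ 12 (mod 47)
24^4 = (24^2)^2 ≡ 12^2 = 144 ≡ 3 (mod 47)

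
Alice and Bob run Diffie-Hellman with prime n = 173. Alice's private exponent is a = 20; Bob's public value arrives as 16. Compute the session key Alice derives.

100

Shared key K = 16^20 mod 173.
16^1 ≡ 16 (mod 173)
16^2 = (16^1)^2 ≡ 16^2 = 256 ≡ 83 (mod 173)
16^4 = (16^2)^2 ≡ 83^2 = 6889 ≡ 142 (mod 173)
16^8 = (16^4)^2 ≡ 142^2 = 20164 ≡ 96 (mod 173)
16^16 = (16^8)^2 ≡ 96^2 = 9216 ≡ 47 (mod 173)
16^20 = 16^16 · 16^4 ≡ 47 · 142 ≡ 100 (mod 173).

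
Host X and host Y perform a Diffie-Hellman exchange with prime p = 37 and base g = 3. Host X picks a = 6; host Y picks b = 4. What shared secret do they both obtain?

26

Host X sends A = g^a mod p = 3^6 mod 37.
3^1 ≡ 3 (mod 37)
3^2 = (3^1)^2 ≡ 3^2 = 9 ≡ 9 (mod 37)
3^4 = (3^2)^2 ≡ 9^2 = 81 ≡ 7 (mod 37)
3^6 = 3^4 · 3^2 ≡ 7 · 9 ≡ 26 (mod 37).
So A = 26. Host Y then computes K = A^b mod p = 26^4 mod 37.
26^1 ≡ 26 (mod 37)
26^2 = (26^1)^2 ≡ 26^2 = 676 ≡ 10 (mod 37)
26^4 = (26^2)^2 ≡ 10^2 = 100 ≡ 26 (mod 37)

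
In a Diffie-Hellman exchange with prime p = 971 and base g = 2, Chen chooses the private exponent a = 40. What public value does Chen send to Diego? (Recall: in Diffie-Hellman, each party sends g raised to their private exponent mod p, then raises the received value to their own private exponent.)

135

Public value = 2^{40} \pmod{971}.
2^1 ≡ 2 (mod 971)
2^2 = (2^1)^2 ≡ 2^2 = 4 ≡ 4 (mod 971)
2^4 = (2^2)^2 ≡ 4^2 = 16 ≡ 16 (mod 971)
2^8 = (2^4)^2 ≡ 16^2 = 256 ≡ 256 (mod 971)
2^16 = (2^8)^2 ≡ 256^2 = 65536 ≡ 479 (mod 971)
2^32 = (2^16)^2 ≡ 479^2 = 229441 ≡ 285 (mod 971)
2^40 = 2^32 · 2^8 ≡ 285 · 256 ≡ 135 (mod 971).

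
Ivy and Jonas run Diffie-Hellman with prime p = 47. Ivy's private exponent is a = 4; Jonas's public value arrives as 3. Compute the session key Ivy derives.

34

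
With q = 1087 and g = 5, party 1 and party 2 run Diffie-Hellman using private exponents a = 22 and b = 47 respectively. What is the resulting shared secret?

42

Party 2 sends B = g^b mod q = 5^47 mod 1087.
5^1 ≡ 5 (mod 1087)
5^2 = (5^1)^2 ≡ 5^2 = 25 ≡ 25 (mod 1087)
5^4 = (5^2)^2 ≡ 25^2 = 625 ≡ 625 (mod 1087)
5^8 = (5^4)^2 ≡ 625^2 = 390625 ≡ 392 (mod 1087)
5^16 = (5^8)^2 ≡ 392^2 = 153664 ≡ 397 (mod 1087)
5^32 = (5^16)^2 ≡ 397^2 = 157609 ≡ 1081 (mod 1087)
5^47 = 5^32 · 5^8 · 5^4 · 5^2 · 5^1 ≡ 1081 · 392 · 625 · 25 · 5 ≡ 828 (mod 1087).
So B = 828. Party 1 then computes K = B^a mod q = 828^22 mod 1087.
828^1 ≡ 828 (mod 1087)
828^2 = (828^1)^2 ≡ 828^2 = 685584 ≡ 774 (mod 1087)
828^4 = (828^2)^2 ≡ 774^2 = 599076 ≡ 139 (mod 1087)
828^8 = (828^4)^2 ≡ 139^2 = 19321 ≡ 842 (mod 1087)
828^16 = (828^8)^2 ≡ 842^2 = 708964 ≡ 240 (mod 1087)
828^22 = 828^16 · 828^4 · 828^2 ≡ 240 · 139 · 774 ≡ 42 (mod 1087).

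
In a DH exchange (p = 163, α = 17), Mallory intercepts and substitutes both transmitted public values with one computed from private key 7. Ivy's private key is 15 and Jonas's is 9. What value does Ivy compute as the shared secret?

78

Ivy receives Mallory's public value M = 17^7 mod 163 instead of the honest one.
17^1 ≡ 17 (mod 163)
17^2 = (17^1)^2 ≡ 17^2 = 289 ≡ 126 (mod 163)
17^4 = (17^2)^2 ≡ 126^2 = 15876 ≡ 65 (mod 163)
17^7 = 17^4 · 17^2 · 17^1 ≡ 65 · 126 · 17 ≡ 28 (mod 163).
So M = 28. Ivy computes K = M^15 mod 163.
28^1 ≡ 28 (mod 163)
28^2 = (28^1)^2 ≡ 28^2 = 784 ≡ 132 (mod 163)
28^4 = (28^2)^2 ≡ 132^2 = 17424 ≡ 146 (mod 163)
28^8 = (28^4)^2 ≡ 146^2 = 21316 ≡ 126 (mod 163)
28^15 = 28^8 · 28^4 · 28^2 · 28^1 ≡ 126 · 146 · 132 · 28 ≡ 78 (mod 163).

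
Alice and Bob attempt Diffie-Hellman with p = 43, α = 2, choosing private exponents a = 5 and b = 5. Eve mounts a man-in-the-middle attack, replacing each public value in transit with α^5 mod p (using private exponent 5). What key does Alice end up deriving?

27

Alice receives Eve's public value M = 2^5 mod 43 instead of the honest one.
2^1 ≡ 2 (mod 43)
2^2 = (2^1)^2 ≡ 2^2 = 4 ≡ 4 (mod 43)
2^4 = (2^2)^2 ≡ 4^2 = 16 ≡ 16 (mod 43)
2^5 = 2^4 · 2^1 ≡ 16 · 2 ≡ 32 (mod 43).
So M = 32. Alice computes K = M^5 mod 43.
32^1 ≡ 32 (mod 43)
32^2 = (32^1)^2 ≡ 32^2 = 1024 ≡ 35 (mod 43)
32^4 = (32^2)^2 ≡ 35^2 = 1225 ≡ 21 (mod 43)
32^5 = 32^4 · 32^1 ≡ 21 · 32 ≡ 27 (mod 43).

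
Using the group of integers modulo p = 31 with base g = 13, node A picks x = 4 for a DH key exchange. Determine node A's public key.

Public value = 13^4 mod 31.
13^1 ≡ 13 (mod 31)
13^2 = (13^1)^2 ≡ 13^2 = 169 ≡ 14 (mod 31)
13^4 = (13^2)^2 ≡ 14^2 = 196 ≡ 10 (mod 31)

10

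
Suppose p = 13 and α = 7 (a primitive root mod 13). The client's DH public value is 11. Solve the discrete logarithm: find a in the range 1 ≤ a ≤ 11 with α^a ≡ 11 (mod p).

5

Try successive powers of 7 modulo 13:
7^1 ≡ 7
7^2 ≡ 10
7^3 ≡ 5
7^4 ≡ 9
7^5 ≡ 11
Found: a = 5.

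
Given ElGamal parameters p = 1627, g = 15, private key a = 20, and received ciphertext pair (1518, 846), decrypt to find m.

1084

Shared mask s = c₁^a mod p = 1518^20 mod 1627.
1518^1 ≡ 1518 (mod 1627)
1518^2 = (1518^1)^2 ≡ 1518^2 = 2304324 ≡ 492 (mod 1627)
1518^4 = (1518^2)^2 ≡ 492^2 = 242064 ≡ 1268 (mod 1627)
1518^8 = (1518^4)^2 ≡ 1268^2 = 1607824 ≡ 348 (mod 1627)
1518^16 = (1518^8)^2 ≡ 348^2 = 121104 ≡ 706 (mod 1627)
1518^20 = 1518^16 · 1518^4 ≡ 706 · 1268 ≡ 358 (mod 1627).
So s = 358; s⁻¹ ≡ 559 (mod 1627).
m = c₂ · s⁻¹ mod 1627 = 846 · 559 mod 1627 = 1084.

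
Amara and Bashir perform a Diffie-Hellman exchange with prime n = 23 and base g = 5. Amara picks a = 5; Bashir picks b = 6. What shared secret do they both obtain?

Bashir sends B = g^b mod n = 5^6 mod 23.
5^1 ≡ 5 (mod 23)
5^2 = (5^1)^2 ≡ 5^2 = 25 ≡ 2 (mod 23)
5^4 = (5^2)^2 ≡ 2^2 = 4 ≡ 4 (mod 23)
5^6 = 5^4 · 5^2 ≡ 4 · 2 ≡ 8 (mod 23).
So B = 8. Amara then computes K = B^a mod n = 8^5 mod 23.
8^1 ≡ 8 (mod 23)
8^2 = (8^1)^2 ≡ 8^2 = 64 ≡ 18 (mod 23)
8^4 = (8^2)^2 ≡ 18^2 = 324 ≡ 2 (mod 23)
8^5 = 8^4 · 8^1 ≡ 2 · 8 ≡ 16 (mod 23).

16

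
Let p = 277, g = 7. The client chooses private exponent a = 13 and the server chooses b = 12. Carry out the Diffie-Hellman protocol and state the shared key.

The client sends A = g^a mod p = 7^13 mod 277.
7^1 ≡ 7 (mod 277)
7^2 = (7^1)^2 ≡ 7^2 = 49 ≡ 49 (mod 277)
7^4 = (7^2)^2 ≡ 49^2 = 2401 ≡ 185 (mod 277)
7^8 = (7^4)^2 ≡ 185^2 = 34225 ≡ 154 (mod 277)
7^13 = 7^8 · 7^4 · 7^1 ≡ 154 · 185 · 7 ≡ 267 (mod 277).
So A = 267. The server then computes K = A^b mod p = 267^12 mod 277.
267^1 ≡ 267 (mod 277)
267^2 = (267^1)^2 ≡ 267^2 = 71289 ≡ 100 (mod 277)
267^4 = (267^2)^2 ≡ 100^2 = 10000 ≡ 28 (mod 277)
267^8 = (267^4)^2 ≡ 28^2 = 784 ≡ 230 (mod 277)
267^12 = 267^8 · 267^4 ≡ 230 · 28 ≡ 69 (mod 277).

69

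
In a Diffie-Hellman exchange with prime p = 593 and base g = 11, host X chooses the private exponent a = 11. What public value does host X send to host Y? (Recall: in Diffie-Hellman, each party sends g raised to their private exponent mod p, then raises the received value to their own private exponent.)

266

Public value = 11^11 mod 593.
11^1 ≡ 11 (mod 593)
11^2 = (11^1)^2 ≡ 11^2 = 121 ≡ 121 (mod 593)
11^4 = (11^2)^2 ≡ 121^2 = 14641 ≡ 409 (mod 593)
11^8 = (11^4)^2 ≡ 409^2 = 167281 ≡ 55 (mod 593)
11^11 = 11^8 · 11^2 · 11^1 ≡ 55 · 121 · 11 ≡ 266 (mod 593).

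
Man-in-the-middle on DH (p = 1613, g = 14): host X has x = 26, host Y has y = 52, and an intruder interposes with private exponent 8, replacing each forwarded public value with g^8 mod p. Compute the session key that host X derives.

271

Host X receives an intruder's public value M = 14^8 mod 1613 instead of the honest one.
14^1 ≡ 14 (mod 1613)
14^2 = (14^1)^2 ≡ 14^2 = 196 ≡ 196 (mod 1613)
14^4 = (14^2)^2 ≡ 196^2 = 38416 ≡ 1317 (mod 1613)
14^8 = (14^4)^2 ≡ 1317^2 = 1734489 ≡ 514 (mod 1613)
So M = 514. Host X computes K = M^26 mod 1613.
514^1 ≡ 514 (mod 1613)
514^2 = (514^1)^2 ≡ 514^2 = 264196 ≡ 1277 (mod 1613)
514^4 = (514^2)^2 ≡ 1277^2 = 1630729 ≡ 1599 (mod 1613)
514^8 = (514^4)^2 ≡ 1599^2 = 2556801 ≡ 196 (mod 1613)
514^16 = (514^8)^2 ≡ 196^2 = 38416 ≡ 1317 (mod 1613)
514^26 = 514^16 · 514^8 · 514^2 ≡ 1317 · 196 · 1277 ≡ 271 (mod 1613).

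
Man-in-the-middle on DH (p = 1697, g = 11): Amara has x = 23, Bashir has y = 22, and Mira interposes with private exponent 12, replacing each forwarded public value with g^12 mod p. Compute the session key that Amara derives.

1119

Amara receives Mira's public value M = 11^12 mod 1697 instead of the honest one.
11^1 ≡ 11 (mod 1697)
11^2 = (11^1)^2 ≡ 11^2 = 121 ≡ 121 (mod 1697)
11^4 = (11^2)^2 ≡ 121^2 = 14641 ≡ 1065 (mod 1697)
11^8 = (11^4)^2 ≡ 1065^2 = 1134225 ≡ 629 (mod 1697)
11^12 = 11^8 · 11^4 ≡ 629 · 1065 ≡ 1267 (mod 1697).
So M = 1267. Amara computes K = M^23 mod 1697.
1267^1 ≡ 1267 (mod 1697)
1267^2 = (1267^1)^2 ≡ 1267^2 = 1605289 ≡ 1624 (mod 1697)
1267^4 = (1267^2)^2 ≡ 1624^2 = 2637376 ≡ 238 (mod 1697)
1267^8 = (1267^4)^2 ≡ 238^2 = 56644 ≡ 643 (mod 1697)
1267^16 = (1267^8)^2 ≡ 643^2 = 413449 ≡ 1078 (mod 1697)
1267^23 = 1267^16 · 1267^4 · 1267^2 · 1267^1 ≡ 1078 · 238 · 1624 · 1267 ≡ 1119 (mod 1697).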